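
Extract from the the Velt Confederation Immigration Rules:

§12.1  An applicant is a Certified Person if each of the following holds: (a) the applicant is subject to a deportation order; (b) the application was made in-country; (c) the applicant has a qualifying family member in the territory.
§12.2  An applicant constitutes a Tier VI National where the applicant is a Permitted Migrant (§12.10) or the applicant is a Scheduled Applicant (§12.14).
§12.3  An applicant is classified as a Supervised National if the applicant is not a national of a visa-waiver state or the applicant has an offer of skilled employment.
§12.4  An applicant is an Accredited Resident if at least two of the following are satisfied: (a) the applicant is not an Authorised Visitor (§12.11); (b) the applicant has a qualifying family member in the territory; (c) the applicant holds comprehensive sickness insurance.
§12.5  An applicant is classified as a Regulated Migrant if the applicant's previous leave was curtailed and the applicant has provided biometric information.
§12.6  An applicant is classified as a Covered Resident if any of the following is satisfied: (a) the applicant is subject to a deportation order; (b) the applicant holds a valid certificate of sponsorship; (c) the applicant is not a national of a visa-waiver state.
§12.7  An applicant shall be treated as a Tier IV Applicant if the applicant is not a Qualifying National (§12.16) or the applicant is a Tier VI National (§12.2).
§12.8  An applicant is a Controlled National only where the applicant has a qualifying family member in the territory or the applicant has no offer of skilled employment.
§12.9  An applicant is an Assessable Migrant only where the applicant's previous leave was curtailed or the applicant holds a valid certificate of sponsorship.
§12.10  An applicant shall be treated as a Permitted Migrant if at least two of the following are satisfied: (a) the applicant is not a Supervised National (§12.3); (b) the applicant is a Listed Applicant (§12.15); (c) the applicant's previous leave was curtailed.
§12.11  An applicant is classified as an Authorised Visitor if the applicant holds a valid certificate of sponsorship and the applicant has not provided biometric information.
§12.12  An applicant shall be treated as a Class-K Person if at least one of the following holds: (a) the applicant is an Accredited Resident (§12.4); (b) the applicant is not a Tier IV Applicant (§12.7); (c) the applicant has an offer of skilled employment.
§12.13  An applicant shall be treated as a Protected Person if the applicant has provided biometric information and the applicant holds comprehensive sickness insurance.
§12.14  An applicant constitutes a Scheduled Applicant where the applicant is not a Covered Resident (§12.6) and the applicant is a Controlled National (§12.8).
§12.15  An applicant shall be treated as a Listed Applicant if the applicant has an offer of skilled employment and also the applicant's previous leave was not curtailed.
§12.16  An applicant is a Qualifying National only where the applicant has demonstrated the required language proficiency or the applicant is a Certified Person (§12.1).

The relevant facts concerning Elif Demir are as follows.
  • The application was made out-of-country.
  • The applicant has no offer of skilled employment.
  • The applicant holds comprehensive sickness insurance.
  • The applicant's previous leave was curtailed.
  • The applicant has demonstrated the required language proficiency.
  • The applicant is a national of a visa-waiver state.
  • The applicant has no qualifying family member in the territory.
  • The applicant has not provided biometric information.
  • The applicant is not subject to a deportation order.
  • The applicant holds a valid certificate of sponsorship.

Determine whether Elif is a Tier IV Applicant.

Yes

Under §12.1: the applicant is subject to a deportation order? no; and the application was made in-country? no; and the applicant has a qualifying family member in the territory? no. So the applicant is not a Certified Person.
Under §12.16: the applicant has demonstrated the required language proficiency? yes; or Certified Person (§12.1)? no. So the applicant is a Qualifying National.
Under §12.3: the applicant is not a national of a visa-waiver state? no; or the applicant has an offer of skilled employment? no. So the applicant is not a Supervised National.
Under §12.15: the applicant has an offer of skilled employment? no; and the applicant's previous leave was not curtailed? no. So the applicant is not a Listed Applicant.
Under §12.10: not a Supervised National (§12.3)? yes; Listed Applicant (§12.15)? no; the applicant's previous leave was curtailed? yes — 2 of 3 hold (need ≥2) → satisfied.
Under §12.6: the applicant is subject to a deportation order? no; or the applicant holds a valid certificate of sponsorship? yes; or the applicant is not a national of a visa-waiver state? no. So the applicant is a Covered Resident.
Under §12.8: the applicant has a qualifying family member in the territory? no; or the applicant has no offer of skilled employment? yes. So the applicant is a Controlled National.
Under §12.14: not a Covered Resident (§12.6)? no; and Controlled National (§12.8)? yes. So the applicant is not a Scheduled Applicant.
Under §12.2: Permitted Migrant (§12.10)? yes; or Scheduled Applicant (§12.14)? no. So the applicant is a Tier VI National.
Under §12.7: not a Qualifying National (§12.16)? no; or Tier VI National (§12.2)? yes. So the applicant is a Tier IV Applicant.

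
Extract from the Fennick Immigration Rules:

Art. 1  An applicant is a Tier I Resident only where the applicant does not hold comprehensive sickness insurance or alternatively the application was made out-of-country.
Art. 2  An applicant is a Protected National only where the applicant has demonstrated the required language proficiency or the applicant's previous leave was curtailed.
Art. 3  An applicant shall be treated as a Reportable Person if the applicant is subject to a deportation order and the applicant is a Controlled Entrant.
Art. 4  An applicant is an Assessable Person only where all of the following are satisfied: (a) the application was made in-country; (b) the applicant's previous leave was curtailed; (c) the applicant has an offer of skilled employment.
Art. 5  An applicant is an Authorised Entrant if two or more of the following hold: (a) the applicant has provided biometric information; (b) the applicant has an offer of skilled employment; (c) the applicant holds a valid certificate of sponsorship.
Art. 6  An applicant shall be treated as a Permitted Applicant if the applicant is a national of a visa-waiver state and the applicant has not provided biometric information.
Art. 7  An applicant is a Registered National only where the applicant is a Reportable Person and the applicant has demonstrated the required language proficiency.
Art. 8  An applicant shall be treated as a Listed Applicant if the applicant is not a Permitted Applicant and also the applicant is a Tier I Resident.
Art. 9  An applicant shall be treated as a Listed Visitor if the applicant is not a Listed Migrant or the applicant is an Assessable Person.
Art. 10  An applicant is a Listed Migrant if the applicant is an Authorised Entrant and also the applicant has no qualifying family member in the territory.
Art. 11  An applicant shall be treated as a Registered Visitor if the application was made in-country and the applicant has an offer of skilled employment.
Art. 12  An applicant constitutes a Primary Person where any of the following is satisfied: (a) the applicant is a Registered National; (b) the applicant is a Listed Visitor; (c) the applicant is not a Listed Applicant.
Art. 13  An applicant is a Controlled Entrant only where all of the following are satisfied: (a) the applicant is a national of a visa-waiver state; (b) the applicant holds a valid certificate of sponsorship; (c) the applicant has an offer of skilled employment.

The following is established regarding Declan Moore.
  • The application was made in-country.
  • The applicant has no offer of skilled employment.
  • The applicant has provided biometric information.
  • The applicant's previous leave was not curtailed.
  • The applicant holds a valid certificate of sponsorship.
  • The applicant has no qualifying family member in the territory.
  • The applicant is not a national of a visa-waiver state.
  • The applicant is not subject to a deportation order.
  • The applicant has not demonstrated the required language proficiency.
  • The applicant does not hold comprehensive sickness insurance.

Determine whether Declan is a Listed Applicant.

article 6 — Permitted Applicant: [the applicant is a national of a visa-waiver state? no] AND [the applicant has not provided biometric information? no] → not satisfied.
article 1 — Tier I Resident: [the applicant does not hold comprehensive sickness insurance? yes] OR [the application was made out-of-country? no] → satisfied.
article 8 — Listed Applicant: [not a Permitted Applicant (article 6)? yes] AND [Tier I Resident (article 1)? yes] → satisfied.

Yes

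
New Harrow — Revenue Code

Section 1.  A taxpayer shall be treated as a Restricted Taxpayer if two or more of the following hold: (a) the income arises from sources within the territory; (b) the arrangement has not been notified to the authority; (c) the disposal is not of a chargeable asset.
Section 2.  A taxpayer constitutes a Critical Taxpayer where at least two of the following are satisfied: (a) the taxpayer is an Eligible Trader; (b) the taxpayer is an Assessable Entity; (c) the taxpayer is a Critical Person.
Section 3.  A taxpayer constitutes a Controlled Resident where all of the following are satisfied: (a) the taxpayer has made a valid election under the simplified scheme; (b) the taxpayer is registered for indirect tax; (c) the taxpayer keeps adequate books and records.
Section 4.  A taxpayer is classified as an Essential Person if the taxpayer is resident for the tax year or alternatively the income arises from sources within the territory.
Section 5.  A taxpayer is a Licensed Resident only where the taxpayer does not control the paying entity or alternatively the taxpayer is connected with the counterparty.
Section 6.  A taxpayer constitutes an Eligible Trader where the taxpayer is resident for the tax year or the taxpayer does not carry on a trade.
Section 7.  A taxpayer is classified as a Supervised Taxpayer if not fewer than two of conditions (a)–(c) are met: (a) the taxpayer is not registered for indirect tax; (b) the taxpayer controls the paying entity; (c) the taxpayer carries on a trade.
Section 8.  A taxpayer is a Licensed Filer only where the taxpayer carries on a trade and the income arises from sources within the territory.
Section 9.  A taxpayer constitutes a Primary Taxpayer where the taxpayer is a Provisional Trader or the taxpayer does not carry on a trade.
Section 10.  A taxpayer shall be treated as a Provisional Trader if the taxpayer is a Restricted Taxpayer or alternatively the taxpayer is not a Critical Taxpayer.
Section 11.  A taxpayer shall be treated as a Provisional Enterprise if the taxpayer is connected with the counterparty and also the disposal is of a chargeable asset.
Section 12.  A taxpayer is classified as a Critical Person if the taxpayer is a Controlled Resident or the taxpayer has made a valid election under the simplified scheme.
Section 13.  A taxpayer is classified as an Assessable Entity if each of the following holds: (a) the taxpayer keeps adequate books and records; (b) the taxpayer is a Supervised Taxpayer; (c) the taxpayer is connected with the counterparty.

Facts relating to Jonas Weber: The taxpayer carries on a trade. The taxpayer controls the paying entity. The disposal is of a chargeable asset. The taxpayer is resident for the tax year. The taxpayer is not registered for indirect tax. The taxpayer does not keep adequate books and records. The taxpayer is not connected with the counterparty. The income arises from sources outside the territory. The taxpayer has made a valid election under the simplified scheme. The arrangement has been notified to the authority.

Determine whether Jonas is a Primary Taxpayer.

section 1 — Restricted Taxpayer: the income arises from sources within the territory? no; the arrangement has not been notified to the authority? no; the disposal is not of a chargeable asset? no — 0 of 3 hold (need ≥2) → not satisfied.
section 6 — Eligible Trader: [the taxpayer is resident for the tax year? yes] OR [the taxpayer does not carry on a trade? no] → satisfied.
section 7 — Supervised Taxpayer: the taxpayer is not registered for indirect tax? yes; the taxpayer controls the paying entity? yes; the taxpayer carries on a trade? yes — 3 of 3 hold (need ≥2) → satisfied.
section 13 — Assessable Entity: [the taxpayer keeps adequate books and records? no] AND [Supervised Taxpayer (section 7)? yes] AND [the taxpayer is connected with the counterparty? no] → not satisfied.
section 3 — Controlled Resident: [the taxpayer has made a valid election under the simplified scheme? yes] AND [the taxpayer is registered for indirect tax? no] AND [the taxpayer keeps adequate books and records? no] → not satisfied.
section 12 — Critical Person: [Controlled Resident (section 3)? no] OR [the taxpayer has made a valid election under the simplified scheme? yes] → satisfied.
section 2 — Critical Taxpayer: Eligible Trader (section 6)? yes; Assessable Entity (section 13)? no; Critical Person (section 12)? yes — 2 of 3 hold (need ≥2) → satisfied.
section 10 — Provisional Trader: [Restricted Taxpayer (section 1)? no] OR [not a Critical Taxpayer (section 2)? no] → not satisfied.
section 9 — Primary Taxpayer: [Provisional Trader (section 10)? no] OR [the taxpayer does not carry on a trade? no] → not satisfied.

No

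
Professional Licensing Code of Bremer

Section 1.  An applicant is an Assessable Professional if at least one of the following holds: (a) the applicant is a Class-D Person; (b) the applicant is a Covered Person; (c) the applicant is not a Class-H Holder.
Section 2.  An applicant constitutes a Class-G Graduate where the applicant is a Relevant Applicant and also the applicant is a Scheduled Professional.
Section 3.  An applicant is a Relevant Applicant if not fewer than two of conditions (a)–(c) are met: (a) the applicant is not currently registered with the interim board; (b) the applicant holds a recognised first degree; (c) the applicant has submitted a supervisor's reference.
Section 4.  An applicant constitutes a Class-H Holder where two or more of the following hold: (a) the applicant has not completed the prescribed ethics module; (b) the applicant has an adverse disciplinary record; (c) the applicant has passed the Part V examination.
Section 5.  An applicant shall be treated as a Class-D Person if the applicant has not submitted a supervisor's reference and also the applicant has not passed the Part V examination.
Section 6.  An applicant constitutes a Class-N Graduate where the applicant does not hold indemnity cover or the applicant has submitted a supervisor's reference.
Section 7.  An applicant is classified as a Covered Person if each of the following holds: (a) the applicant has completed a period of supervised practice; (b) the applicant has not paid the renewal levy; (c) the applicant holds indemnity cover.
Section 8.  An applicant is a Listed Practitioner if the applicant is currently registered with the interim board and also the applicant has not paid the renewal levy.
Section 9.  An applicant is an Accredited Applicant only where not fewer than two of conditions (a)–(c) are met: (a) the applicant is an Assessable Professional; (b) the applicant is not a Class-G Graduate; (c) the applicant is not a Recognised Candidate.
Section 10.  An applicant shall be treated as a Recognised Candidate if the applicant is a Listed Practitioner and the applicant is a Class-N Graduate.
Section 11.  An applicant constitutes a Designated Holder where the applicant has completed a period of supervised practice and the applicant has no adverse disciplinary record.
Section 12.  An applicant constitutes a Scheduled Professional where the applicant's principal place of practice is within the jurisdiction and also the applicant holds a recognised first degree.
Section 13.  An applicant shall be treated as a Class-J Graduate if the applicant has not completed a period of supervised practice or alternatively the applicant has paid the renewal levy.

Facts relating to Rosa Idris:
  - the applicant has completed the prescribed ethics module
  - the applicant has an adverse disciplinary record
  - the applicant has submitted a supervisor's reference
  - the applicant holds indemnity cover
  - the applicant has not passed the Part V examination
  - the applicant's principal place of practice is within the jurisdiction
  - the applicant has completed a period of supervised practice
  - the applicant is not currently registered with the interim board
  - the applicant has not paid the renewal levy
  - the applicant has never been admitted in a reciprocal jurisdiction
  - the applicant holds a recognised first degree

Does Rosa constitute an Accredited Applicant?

Yes

section 5 — Class-D Person: [the applicant has not submitted a supervisor's reference? no] AND [the applicant has not passed the Part V examination? yes] → not satisfied.
section 7 — Covered Person: [the applicant has completed a period of supervised practice? yes] AND [the applicant has not paid the renewal levy? yes] AND [the applicant holds indemnity cover? yes] → satisfied.
section 4 — Class-H Holder: the applicant has not completed the prescribed ethics module? no; the applicant has an adverse disciplinary record? yes; the applicant has passed the Part V examination? no — 1 of 3 hold (need ≥2) → not satisfied.
section 1 — Assessable Professional: [Class-D Person (section 5)? no] OR [Covered Person (section 7)? yes] OR [not a Class-H Holder (section 4)? yes] → satisfied.
section 3 — Relevant Applicant: the applicant is not currently registered with the interim board? yes; the applicant holds a recognised first degree? yes; the applicant has submitted a supervisor's reference? yes — 3 of 3 hold (need ≥2) → satisfied.
section 12 — Scheduled Professional: [the applicant's principal place of practice is within the jurisdiction? yes] AND [the applicant holds a recognised first degree? yes] → satisfied.
section 2 — Class-G Graduate: [Relevant Applicant (section 3)? yes] AND [Scheduled Professional (section 12)? yes] → satisfied.
section 8 — Listed Practitioner: [the applicant is currently registered with the interim board? no] AND [the applicant has not paid the renewal levy? yes] → not satisfied.
section 6 — Class-N Graduate: [the applicant does not hold indemnity cover? no] OR [the applicant has submitted a supervisor's reference? yes] → satisfied.
section 10 — Recognised Candidate: [Listed Practitioner (section 8)? no] AND [Class-N Graduate (section 6)? yes] → not satisfied.
section 9 — Accredited Applicant: Assessable Professional (section 1)? yes; not a Class-G Graduate (section 2)? no; not a Recognised Candidate (section 10)? yes — 2 of 3 hold (need ≥2) → satisfied.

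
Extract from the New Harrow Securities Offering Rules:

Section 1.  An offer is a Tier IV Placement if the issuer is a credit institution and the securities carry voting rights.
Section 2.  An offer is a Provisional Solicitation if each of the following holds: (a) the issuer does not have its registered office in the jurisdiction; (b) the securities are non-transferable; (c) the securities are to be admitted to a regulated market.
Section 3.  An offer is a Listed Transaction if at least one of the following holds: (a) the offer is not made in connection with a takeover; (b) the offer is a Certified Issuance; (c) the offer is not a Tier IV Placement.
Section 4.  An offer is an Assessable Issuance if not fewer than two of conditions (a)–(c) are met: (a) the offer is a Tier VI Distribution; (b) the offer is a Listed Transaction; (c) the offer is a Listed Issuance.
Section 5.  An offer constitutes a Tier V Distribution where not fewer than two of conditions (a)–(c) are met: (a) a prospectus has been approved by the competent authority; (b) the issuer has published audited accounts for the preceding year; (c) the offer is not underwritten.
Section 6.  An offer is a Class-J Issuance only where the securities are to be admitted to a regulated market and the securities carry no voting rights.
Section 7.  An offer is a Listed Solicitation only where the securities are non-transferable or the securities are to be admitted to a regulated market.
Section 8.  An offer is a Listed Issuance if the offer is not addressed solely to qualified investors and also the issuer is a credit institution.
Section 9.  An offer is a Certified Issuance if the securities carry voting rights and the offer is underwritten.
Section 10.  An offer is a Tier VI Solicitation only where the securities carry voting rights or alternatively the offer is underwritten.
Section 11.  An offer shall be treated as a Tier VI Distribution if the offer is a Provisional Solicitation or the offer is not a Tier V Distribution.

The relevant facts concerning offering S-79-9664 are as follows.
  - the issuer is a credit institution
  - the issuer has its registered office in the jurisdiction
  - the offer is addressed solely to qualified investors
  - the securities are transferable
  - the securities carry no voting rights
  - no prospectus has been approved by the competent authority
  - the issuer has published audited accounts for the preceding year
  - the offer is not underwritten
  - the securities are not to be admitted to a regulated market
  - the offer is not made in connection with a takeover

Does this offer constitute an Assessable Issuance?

No

Under section 2: the issuer does not have its registered office in the jurisdiction? no; and the securities are non-transferable? no; and the securities are to be admitted to a regulated market? no. So the offer is not a Provisional Solicitation.
Under section 5: a prospectus has been approved by the competent authority? no; the issuer has published audited accounts for the preceding year? yes; the offer is not underwritten? yes — 2 of 3 hold (need ≥2) → satisfied.
Under section 11: Provisional Solicitation (section 2)? no; or not a Tier V Distribution (section 5)? no. So the offer is not a Tier VI Distribution.
Under section 9: the securities carry voting rights? no; and the offer is underwritten? no. So the offer is not a Certified Issuance.
Under section 1: the issuer is a credit institution? yes; and the securities carry voting rights? no. So the offer is not a Tier IV Placement.
Under section 3: the offer is not made in connection with a takeover? yes; or Certified Issuance (section 9)? no; or not a Tier IV Placement (section 1)? yes. So the offer is a Listed Transaction.
Under section 8: the offer is not addressed solely to qualified investors? no; and the issuer is a credit institution? yes. So the offer is not a Listed Issuance.
Under section 4: Tier VI Distribution (section 11)? no; Listed Transaction (section 3)? yes; Listed Issuance (section 8)? no — 1 of 3 hold (need ≥2) → not satisfied.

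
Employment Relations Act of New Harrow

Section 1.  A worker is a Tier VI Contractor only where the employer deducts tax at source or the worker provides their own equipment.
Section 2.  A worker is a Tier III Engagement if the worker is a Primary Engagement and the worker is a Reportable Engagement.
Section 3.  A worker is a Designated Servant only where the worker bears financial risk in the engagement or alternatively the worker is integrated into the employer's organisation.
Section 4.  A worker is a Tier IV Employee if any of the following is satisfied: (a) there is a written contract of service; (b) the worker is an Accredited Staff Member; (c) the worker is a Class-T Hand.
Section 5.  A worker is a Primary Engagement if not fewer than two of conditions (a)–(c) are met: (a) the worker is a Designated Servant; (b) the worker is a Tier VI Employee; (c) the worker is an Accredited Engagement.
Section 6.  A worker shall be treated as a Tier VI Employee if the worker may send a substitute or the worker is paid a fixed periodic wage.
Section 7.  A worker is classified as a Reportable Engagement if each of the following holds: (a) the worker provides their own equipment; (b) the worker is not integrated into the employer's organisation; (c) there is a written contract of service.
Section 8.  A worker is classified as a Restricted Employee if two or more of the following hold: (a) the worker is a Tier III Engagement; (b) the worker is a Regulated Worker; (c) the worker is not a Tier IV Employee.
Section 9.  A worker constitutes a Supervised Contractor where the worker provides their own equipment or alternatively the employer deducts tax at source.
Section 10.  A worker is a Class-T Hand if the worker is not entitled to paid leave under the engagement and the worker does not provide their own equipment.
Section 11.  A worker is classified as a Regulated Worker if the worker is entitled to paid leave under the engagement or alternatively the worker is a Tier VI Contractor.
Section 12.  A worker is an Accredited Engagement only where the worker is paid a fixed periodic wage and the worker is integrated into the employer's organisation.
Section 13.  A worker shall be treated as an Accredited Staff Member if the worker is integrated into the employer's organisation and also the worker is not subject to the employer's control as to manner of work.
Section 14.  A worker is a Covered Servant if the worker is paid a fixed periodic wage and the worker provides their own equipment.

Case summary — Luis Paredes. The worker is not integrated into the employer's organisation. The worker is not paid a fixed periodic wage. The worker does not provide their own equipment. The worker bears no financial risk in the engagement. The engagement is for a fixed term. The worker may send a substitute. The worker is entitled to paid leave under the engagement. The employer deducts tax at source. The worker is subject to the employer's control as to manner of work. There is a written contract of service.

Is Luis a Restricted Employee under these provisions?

No

section 3 — Designated Servant: [the worker bears financial risk in the engagement? no] OR [the worker is integrated into the employer's organisation? no] → not satisfied.
section 6 — Tier VI Employee: [the worker may send a substitute? yes] OR [the worker is paid a fixed periodic wage? no] → satisfied.
section 12 — Accredited Engagement: [the worker is paid a fixed periodic wage? no] AND [the worker is integrated into the employer's organisation? no] → not satisfied.
section 5 — Primary Engagement: Designated Servant (section 3)? no; Tier VI Employee (section 6)? yes; Accredited Engagement (section 12)? no — 1 of 3 hold (need ≥2) → not satisfied.
section 7 — Reportable Engagement: [the worker provides their own equipment? no] AND [the worker is not integrated into the employer's organisation? yes] AND [there is a written contract of service? yes] → not satisfied.
section 2 — Tier III Engagement: [Primary Engagement (section 5)? no] AND [Reportable Engagement (section 7)? no] → not satisfied.
section 1 — Tier VI Contractor: [the employer deducts tax at source? yes] OR [the worker provides their own equipment? no] → satisfied.
section 11 — Regulated Worker: [the worker is entitled to paid leave under the engagement? yes] OR [Tier VI Contractor (section 1)? yes] → satisfied.
section 13 — Accredited Staff Member: [the worker is integrated into the employer's organisation? no] AND [the worker is not subject to the employer's control as to manner of work? no] → not satisfied.
section 10 — Class-T Hand: [the worker is not entitled to paid leave under the engagement? no] AND [the worker does not provide their own equipment? yes] → not satisfied.
section 4 — Tier IV Employee: [there is a written contract of service? yes] OR [Accredited Staff Member (section 13)? no] OR [Class-T Hand (section 10)? no] → satisfied.
section 8 — Restricted Employee: Tier III Engagement (section 2)? no; Regulated Worker (section 11)? yes; not a Tier IV Employee (section 4)? no — 1 of 3 hold (need ≥2) → not satisfied.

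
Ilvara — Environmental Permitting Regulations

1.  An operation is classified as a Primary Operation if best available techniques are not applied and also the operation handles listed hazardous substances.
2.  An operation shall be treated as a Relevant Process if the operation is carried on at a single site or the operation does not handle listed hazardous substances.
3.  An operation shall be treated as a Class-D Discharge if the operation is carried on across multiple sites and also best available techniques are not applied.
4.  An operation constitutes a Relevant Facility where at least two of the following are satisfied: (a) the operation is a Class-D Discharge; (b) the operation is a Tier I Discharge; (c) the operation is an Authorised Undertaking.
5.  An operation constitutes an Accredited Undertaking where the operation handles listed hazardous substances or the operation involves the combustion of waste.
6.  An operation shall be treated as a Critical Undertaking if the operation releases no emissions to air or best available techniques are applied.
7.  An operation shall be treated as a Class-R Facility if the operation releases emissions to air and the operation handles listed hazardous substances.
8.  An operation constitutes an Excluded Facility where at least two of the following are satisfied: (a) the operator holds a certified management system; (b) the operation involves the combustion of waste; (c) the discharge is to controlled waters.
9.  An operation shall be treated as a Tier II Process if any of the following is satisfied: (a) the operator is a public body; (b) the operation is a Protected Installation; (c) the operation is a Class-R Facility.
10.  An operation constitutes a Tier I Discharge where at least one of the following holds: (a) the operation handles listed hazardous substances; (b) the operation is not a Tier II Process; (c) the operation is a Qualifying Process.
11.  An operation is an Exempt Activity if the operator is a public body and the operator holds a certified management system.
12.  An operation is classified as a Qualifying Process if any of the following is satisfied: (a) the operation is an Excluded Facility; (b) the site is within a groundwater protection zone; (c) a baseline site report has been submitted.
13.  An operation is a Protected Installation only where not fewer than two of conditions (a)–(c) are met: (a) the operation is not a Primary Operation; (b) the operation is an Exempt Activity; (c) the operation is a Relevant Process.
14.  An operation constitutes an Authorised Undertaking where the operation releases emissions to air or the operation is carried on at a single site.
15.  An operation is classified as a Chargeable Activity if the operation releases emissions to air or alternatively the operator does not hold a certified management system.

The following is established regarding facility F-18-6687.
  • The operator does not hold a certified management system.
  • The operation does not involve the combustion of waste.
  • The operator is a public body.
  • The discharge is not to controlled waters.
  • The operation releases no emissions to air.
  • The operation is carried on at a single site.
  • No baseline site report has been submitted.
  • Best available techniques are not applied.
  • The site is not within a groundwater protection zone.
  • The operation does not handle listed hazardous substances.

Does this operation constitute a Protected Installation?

Yes

Under paragraph 1: best available techniques are not applied? yes; and the operation handles listed hazardous substances? no. So the operation is not a Primary Operation.
Under paragraph 11: the operator is a public body? yes; and the operator holds a certified management system? no. So the operation is not an Exempt Activity.
Under paragraph 2: the operation is carried on at a single site? yes; or the operation does not handle listed hazardous substances? yes. So the operation is a Relevant Process.
Under paragraph 13: not a Primary Operation (paragraph 1)? yes; Exempt Activity (paragraph 11)? no; Relevant Process (paragraph 2)? yes — 2 of 3 hold (need ≥2) → satisfied.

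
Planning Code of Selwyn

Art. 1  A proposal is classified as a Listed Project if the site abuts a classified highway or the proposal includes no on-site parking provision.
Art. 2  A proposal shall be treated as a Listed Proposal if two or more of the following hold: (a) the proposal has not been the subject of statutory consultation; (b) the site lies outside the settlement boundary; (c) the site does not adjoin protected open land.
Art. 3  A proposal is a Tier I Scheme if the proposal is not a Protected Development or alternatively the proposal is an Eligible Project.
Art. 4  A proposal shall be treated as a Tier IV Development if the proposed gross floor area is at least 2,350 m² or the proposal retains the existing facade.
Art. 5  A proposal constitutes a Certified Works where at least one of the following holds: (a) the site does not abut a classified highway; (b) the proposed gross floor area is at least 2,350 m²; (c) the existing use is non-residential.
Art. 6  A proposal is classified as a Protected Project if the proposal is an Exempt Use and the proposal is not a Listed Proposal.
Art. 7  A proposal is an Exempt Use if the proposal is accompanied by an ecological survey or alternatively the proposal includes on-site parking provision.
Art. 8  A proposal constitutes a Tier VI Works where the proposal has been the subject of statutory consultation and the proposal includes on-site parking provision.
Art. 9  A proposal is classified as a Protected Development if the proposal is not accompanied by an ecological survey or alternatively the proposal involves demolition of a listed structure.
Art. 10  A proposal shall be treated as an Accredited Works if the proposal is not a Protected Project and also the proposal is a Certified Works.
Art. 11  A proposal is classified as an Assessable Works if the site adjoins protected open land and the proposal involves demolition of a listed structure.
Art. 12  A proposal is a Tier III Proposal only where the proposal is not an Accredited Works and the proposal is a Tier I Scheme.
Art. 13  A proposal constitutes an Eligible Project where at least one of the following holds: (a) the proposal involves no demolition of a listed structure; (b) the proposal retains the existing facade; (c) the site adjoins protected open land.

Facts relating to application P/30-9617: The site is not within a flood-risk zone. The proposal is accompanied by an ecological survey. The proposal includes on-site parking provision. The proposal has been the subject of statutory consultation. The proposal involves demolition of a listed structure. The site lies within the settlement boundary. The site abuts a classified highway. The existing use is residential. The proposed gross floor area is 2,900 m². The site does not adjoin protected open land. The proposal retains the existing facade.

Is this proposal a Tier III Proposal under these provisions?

article 7 — Exempt Use: [the proposal is accompanied by an ecological survey? yes] OR [the proposal includes on-site parking provision? yes] → satisfied.
article 2 — Listed Proposal: the proposal has not been the subject of statutory consultation? no; the site lies outside the settlement boundary? no; the site does not adjoin protected open land? yes — 1 of 3 hold (need ≥2) → not satisfied.
article 6 — Protected Project: [Exempt Use (article 7)? yes] AND [not a Listed Proposal (article 2)? yes] → satisfied.
article 5 — Certified Works: [the site does not abut a classified highway? no] OR [proposed gross floor area: 2,900 m² ≥ 2,350 m²? yes] OR [the existing use is non-residential? no] → satisfied.
article 10 — Accredited Works: [not a Protected Project (article 6)? no] AND [Certified Works (article 5)? yes] → not satisfied.
article 9 — Protected Development: [the proposal is not accompanied by an ecological survey? no] OR [the proposal involves demolition of a listed structure? yes] → satisfied.
article 13 — Eligible Project: [the proposal involves no demolition of a listed structure? no] OR [the proposal retains the existing facade? yes] OR [the site adjoins protected open land? no] → satisfied.
article 3 — Tier I Scheme: [not a Protected Development (article 9)? no] OR [Eligible Project (article 13)? yes] → satisfied.
article 12 — Tier III Proposal: [not an Accredited Works (article 10)? yes] AND [Tier I Scheme (article 3)? yes] → satisfied.

Yes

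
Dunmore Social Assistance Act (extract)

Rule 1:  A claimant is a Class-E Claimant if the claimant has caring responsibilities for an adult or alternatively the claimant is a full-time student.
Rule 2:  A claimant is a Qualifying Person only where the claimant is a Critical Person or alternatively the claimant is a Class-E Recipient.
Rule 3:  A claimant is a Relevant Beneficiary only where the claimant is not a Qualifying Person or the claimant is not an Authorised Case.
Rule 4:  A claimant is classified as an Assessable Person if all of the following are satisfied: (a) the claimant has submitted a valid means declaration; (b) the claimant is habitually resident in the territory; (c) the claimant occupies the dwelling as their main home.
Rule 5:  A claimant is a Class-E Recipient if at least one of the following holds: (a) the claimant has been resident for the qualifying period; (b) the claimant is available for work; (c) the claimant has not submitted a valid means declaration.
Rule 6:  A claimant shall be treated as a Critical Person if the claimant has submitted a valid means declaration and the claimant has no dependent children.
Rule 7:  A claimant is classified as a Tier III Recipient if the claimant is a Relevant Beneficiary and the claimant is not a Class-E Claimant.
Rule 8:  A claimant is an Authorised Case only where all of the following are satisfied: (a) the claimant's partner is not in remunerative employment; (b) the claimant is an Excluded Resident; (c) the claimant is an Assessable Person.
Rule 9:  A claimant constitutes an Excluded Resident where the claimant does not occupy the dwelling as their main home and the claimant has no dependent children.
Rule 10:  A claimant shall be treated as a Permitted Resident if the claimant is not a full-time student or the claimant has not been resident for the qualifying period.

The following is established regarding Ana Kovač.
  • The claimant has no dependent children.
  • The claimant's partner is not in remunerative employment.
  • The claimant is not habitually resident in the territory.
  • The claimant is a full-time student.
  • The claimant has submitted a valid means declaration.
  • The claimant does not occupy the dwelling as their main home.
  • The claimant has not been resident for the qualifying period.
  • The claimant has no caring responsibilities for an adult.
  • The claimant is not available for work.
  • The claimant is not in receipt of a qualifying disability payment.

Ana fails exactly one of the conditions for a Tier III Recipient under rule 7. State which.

Class-E Claimant

rule 6 — Critical Person: [the claimant has submitted a valid means declaration? yes] AND [the claimant has no dependent children? yes] → satisfied.
rule 5 — Class-E Recipient: [the claimant has been resident for the qualifying period? no] OR [the claimant is available for work? no] OR [the claimant has not submitted a valid means declaration? no] → not satisfied.
rule 2 — Qualifying Person: [Critical Person (rule 6)? yes] OR [Class-E Recipient (rule 5)? no] → satisfied.
rule 9 — Excluded Resident: [the claimant does not occupy the dwelling as their main home? yes] AND [the claimant has no dependent children? yes] → satisfied.
rule 4 — Assessable Person: [the claimant has submitted a valid means declaration? yes] AND [the claimant is habitually resident in the territory? no] AND [the claimant occupies the dwelling as their main home? no] → not satisfied.
rule 8 — Authorised Case: [the claimant's partner is not in remunerative employment? yes] AND [Excluded Resident (rule 9)? yes] AND [Assessable Person (rule 4)? no] → not satisfied.
rule 3 — Relevant Beneficiary: [not a Qualifying Person (rule 2)? no] OR [not an Authorised Case (rule 8)? yes] → satisfied.
rule 1 — Class-E Claimant: [the claimant has caring responsibilities for an adult? no] OR [the claimant is a full-time student? yes] → satisfied.
rule 7 — Tier III Recipient: [Relevant Beneficiary (rule 3)? yes] AND [not a Class-E Claimant (rule 1)? no] → not satisfied.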